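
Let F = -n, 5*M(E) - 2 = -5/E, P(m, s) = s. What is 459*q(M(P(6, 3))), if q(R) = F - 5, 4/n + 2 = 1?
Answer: -459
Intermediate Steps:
n = -4 (n = 4/(-2 + 1) = 4/(-1) = 4*(-1) = -4)
M(E) = 2/5 - 1/E (M(E) = 2/5 + (-5/E)/5 = 2/5 - 1/E)
F = 4 (F = -1*(-4) = 4)
q(R) = -1 (q(R) = 4 - 5 = -1)
459*q(M(P(6, 3))) = 459*(-1) = -459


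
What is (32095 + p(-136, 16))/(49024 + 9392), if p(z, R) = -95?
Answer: 2000/3651 ≈ 0.54780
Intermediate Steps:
(32095 + p(-136, 16))/(49024 + 9392) = (32095 - 95)/(49024 + 9392) = 32000/58416 = 32000*(1/58416) = 2000/3651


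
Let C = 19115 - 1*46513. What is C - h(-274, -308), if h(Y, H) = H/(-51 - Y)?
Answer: -6109446/223 ≈ -27397.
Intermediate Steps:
C = -27398 (C = 19115 - 46513 = -27398)
C - h(-274, -308) = -27398 - (-1)*(-308)/(51 - 274) = -27398 - (-1)*(-308)/(-223) = -27398 - (-1)*(-308)*(-1)/223 = -27398 - 1*(-308/223) = -27398 + 308/223 = -6109446/223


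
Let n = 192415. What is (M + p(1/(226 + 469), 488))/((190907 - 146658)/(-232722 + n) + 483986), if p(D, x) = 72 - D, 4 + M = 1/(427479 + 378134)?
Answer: 90269815610402/642502228617260815 ≈ 0.00014050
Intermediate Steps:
M = -3222451/805613 (M = -4 + 1/(427479 + 378134) = -4 + 1/805613 = -3222451/805613 ≈ -4.0000)
(M + p(1/(226 + 469), 488))/((190907 - 146658)/(-232722 + n) + 483986) = (-3222451/805613 + (72 - 1/(226 + 469)))/((190907 - 146658)/(-232722 + 192415) + 483986) = (-3222451/805613 + (72 - 1/695))/(44249/(-40307) + 483986) = (-3222451/805613 + (72 - 1*1/695))/(44249*(-1/40307) + 483986) = (-3222451/805613 + (72 - 1/695))/(-44249/40307 + 483986) = (-3222451/805613 + 50039/695)/(19507979453/40307) = (38072465462/559901035)*(40307/19507979453) = 90269815610402/642502228617260815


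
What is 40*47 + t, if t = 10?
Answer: 1890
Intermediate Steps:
40*47 + t = 40*47 + 10 = 1880 + 10 = 1890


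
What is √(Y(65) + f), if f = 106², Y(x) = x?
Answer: √11301 ≈ 106.31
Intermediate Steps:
f = 11236
√(Y(65) + f) = √(65 + 11236) = √11301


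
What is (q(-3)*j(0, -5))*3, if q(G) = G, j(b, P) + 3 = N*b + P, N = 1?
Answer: 72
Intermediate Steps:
j(b, P) = -3 + P + b (j(b, P) = -3 + (1*b + P) = -3 + (b + P) = -3 + (P + b) = -3 + P + b)
(q(-3)*j(0, -5))*3 = -3*(-3 - 5 + 0)*3 = -3*(-8)*3 = 24*3 = 72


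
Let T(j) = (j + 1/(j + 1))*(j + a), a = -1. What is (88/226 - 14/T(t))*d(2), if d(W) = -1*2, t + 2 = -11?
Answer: -11104/17741 ≈ -0.62589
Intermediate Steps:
t = -13 (t = -2 - 11 = -13)
d(W) = -2
T(j) = (-1 + j)*(j + 1/(1 + j)) (T(j) = (j + 1/(j + 1))*(j - 1) = (j + 1/(1 + j))*(-1 + j) = (-1 + j)*(j + 1/(1 + j)))
(88/226 - 14/T(t))*d(2) = (88/226 - 14*(1 - 13)/(-1 + (-13)³))*(-2) = (88*(1/226) - 14*(-12/(-1 - 2197)))*(-2) = (44/113 - 14/((-1/12*(-2198))))*(-2) = (44/113 - 14/1099/6)*(-2) = (44/113 - 14*6/1099)*(-2) = (44/113 - 12/157)*(-2) = (5552/17741)*(-2) = -11104/17741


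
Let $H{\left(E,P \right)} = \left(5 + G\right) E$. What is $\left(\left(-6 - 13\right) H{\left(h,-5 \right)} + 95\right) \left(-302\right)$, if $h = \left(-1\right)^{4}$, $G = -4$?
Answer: $-22952$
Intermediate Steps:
$h = 1$
$H{\left(E,P \right)} = E$ ($H{\left(E,P \right)} = \left(5 - 4\right) E = 1 E = E$)
$\left(\left(-6 - 13\right) H{\left(h,-5 \right)} + 95\right) \left(-302\right) = \left(\left(-6 - 13\right) 1 + 95\right) \left(-302\right) = \left(\left(-19\right) 1 + 95\right) \left(-302\right) = \left(-19 + 95\right) \left(-302\right) = 76 \left(-302\right) = -22952$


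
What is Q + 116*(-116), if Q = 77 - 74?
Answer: -13453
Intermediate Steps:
Q = 3
Q + 116*(-116) = 3 + 116*(-116) = 3 - 13456 = -13453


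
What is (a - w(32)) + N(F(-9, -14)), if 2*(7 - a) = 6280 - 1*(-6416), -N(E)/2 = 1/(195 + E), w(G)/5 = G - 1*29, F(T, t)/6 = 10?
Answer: -1620782/255 ≈ -6356.0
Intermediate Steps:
F(T, t) = 60 (F(T, t) = 6*10 = 60)
w(G) = -145 + 5*G (w(G) = 5*(G - 1*29) = 5*(G - 29) = 5*(-29 + G) = -145 + 5*G)
N(E) = -2/(195 + E)
a = -6341 (a = 7 - (6280 - 1*(-6416))/2 = 7 - (6280 + 6416)/2 = 7 - 1/2*12696 = 7 - 6348 = -6341)
(a - w(32)) + N(F(-9, -14)) = (-6341 - (-145 + 5*32)) - 2/(195 + 60) = (-6341 - (-145 + 160)) - 2/255 = (-6341 - 1*15) - 2*1/255 = (-6341 - 15) - 2/255 = -6356 - 2/255 = -1620782/255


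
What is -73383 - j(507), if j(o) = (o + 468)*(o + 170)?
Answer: -733458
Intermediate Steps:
j(o) = (170 + o)*(468 + o) (j(o) = (468 + o)*(170 + o) = (170 + o)*(468 + o))
-73383 - j(507) = -73383 - (79560 + 507² + 638*507) = -73383 - (79560 + 257049 + 323466) = -73383 - 1*660075 = -73383 - 660075 = -733458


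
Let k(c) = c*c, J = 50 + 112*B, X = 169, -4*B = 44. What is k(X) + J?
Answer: 27379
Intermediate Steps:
B = -11 (B = -1/4*44 = -11)
J = -1182 (J = 50 + 112*(-11) = 50 - 1232 = -1182)
k(c) = c**2
k(X) + J = 169**2 - 1182 = 28561 - 1182 = 27379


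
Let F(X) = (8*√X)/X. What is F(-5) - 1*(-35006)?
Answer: 35006 - 8*I*√5/5 ≈ 35006.0 - 3.5777*I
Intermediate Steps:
F(X) = 8/√X
F(-5) - 1*(-35006) = 8/√(-5) - 1*(-35006) = 8*(-I*√5/5) + 35006 = -8*I*√5/5 + 35006 = 35006 - 8*I*√5/5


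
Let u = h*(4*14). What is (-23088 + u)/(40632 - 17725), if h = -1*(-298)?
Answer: -6400/22907 ≈ -0.27939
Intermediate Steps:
h = 298
u = 16688 (u = 298*(4*14) = 298*56 = 16688)
(-23088 + u)/(40632 - 17725) = (-23088 + 16688)/(40632 - 17725) = -6400/22907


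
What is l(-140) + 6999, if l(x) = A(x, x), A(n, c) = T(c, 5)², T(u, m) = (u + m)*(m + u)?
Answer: 332157624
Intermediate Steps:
T(u, m) = (m + u)² (T(u, m) = (m + u)*(m + u) = (m + u)²)
A(n, c) = (5 + c)⁴ (A(n, c) = ((5 + c)²)² = (5 + c)⁴)
l(x) = (5 + x)⁴
l(-140) + 6999 = (5 - 140)⁴ + 6999 = (-135)⁴ + 6999 = 332150625 + 6999 = 332157624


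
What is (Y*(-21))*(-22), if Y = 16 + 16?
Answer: 14784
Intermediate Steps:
Y = 32
(Y*(-21))*(-22) = (32*(-21))*(-22) = -672*(-22) = 14784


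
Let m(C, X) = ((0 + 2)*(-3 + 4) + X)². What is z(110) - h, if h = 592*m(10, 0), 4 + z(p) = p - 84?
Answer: -2346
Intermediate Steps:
z(p) = -88 + p (z(p) = -4 + (p - 84) = -4 + (-84 + p) = -88 + p)
m(C, X) = (2 + X)² (m(C, X) = (2*1 + X)² = (2 + X)²)
h = 2368 (h = 592*(2 + 0)² = 592*2² = 592*4 = 2368)
z(110) - h = (-88 + 110) - 1*2368 = 22 - 2368 = -2346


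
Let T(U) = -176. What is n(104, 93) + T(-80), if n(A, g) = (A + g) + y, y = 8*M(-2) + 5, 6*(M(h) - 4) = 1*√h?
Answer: 58 + 4*I*√2/3 ≈ 58.0 + 1.8856*I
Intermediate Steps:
M(h) = 4 + √h/6 (M(h) = 4 + (1*√h)/6 = 4 + √h/6)
y = 37 + 4*I*√2/3 (y = 8*(4 + √(-2)/6) + 5 = 8*(4 + (I*√2)/6) + 5 = 8*(4 + I*√2/6) + 5 = (32 + 4*I*√2/3) + 5 = 37 + 4*I*√2/3 ≈ 37.0 + 1.8856*I)
n(A, g) = 37 + A + g + 4*I*√2/3 (n(A, g) = (A + g) + (37 + 4*I*√2/3) = 37 + A + g + 4*I*√2/3)
n(104, 93) + T(-80) = (37 + 104 + 93 + 4*I*√2/3) - 176 = (234 + 4*I*√2/3) - 176 = 58 + 4*I*√2/3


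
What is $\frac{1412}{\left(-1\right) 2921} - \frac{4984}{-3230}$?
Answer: $\frac{4998752}{4717415} \approx 1.0596$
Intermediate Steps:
$\frac{1412}{\left(-1\right) 2921} - \frac{4984}{-3230} = \frac{1412}{-2921} - - \frac{2492}{1615} = 1412 \left(- \frac{1}{2921}\right) + \frac{2492}{1615} = - \frac{1412}{2921} + \frac{2492}{1615} = \frac{4998752}{4717415}$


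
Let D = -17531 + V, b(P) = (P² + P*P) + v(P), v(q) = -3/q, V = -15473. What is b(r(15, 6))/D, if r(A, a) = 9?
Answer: -485/99012 ≈ -0.0048984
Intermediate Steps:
b(P) = -3/P + 2*P² (b(P) = (P² + P*P) - 3/P = (P² + P²) - 3/P = 2*P² - 3/P = -3/P + 2*P²)
D = -33004 (D = -17531 - 15473 = -33004)
b(r(15, 6))/D = ((-3 + 2*9³)/9)/(-33004) = ((-3 + 2*729)/9)*(-1/33004) = ((-3 + 1458)/9)*(-1/33004) = ((⅑)*1455)*(-1/33004) = (485/3)*(-1/33004) = -485/99012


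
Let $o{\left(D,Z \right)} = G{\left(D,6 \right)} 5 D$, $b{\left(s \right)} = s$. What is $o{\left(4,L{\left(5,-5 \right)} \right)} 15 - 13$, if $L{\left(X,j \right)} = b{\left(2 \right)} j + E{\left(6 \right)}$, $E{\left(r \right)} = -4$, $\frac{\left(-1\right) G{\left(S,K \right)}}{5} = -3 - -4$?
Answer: $-1513$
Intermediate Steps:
$G{\left(S,K \right)} = -5$ ($G{\left(S,K \right)} = - 5 \left(-3 - -4\right) = - 5 \left(-3 + 4\right) = \left(-5\right) 1 = -5$)
$L{\left(X,j \right)} = -4 + 2 j$ ($L{\left(X,j \right)} = 2 j - 4 = -4 + 2 j$)
$o{\left(D,Z \right)} = - 25 D$ ($o{\left(D,Z \right)} = \left(-5\right) 5 D = - 25 D$)
$o{\left(4,L{\left(5,-5 \right)} \right)} 15 - 13 = \left(-25\right) 4 \cdot 15 - 13 = \left(-100\right) 15 - 13 = -1500 - 13 = -1513$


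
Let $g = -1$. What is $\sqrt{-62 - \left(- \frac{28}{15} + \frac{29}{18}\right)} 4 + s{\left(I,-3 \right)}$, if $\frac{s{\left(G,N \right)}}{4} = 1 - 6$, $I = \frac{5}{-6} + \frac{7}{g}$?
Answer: $-20 + \frac{2 i \sqrt{55570}}{15} \approx -20.0 + 31.431 i$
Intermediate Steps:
$I = - \frac{47}{6}$ ($I = \frac{5}{-6} + \frac{7}{-1} = 5 \left(- \frac{1}{6}\right) + 7 \left(-1\right) = - \frac{5}{6} - 7 = - \frac{47}{6} \approx -7.8333$)
$s{\left(G,N \right)} = -20$ ($s{\left(G,N \right)} = 4 \left(1 - 6\right) = 4 \left(-5\right) = -20$)
$\sqrt{-62 - \left(- \frac{28}{15} + \frac{29}{18}\right)} 4 + s{\left(I,-3 \right)} = \sqrt{-62 - \left(- \frac{28}{15} + \frac{29}{18}\right)} 4 - 20 = \sqrt{-62 - - \frac{23}{90}} \cdot 4 - 20 = \sqrt{-62 + \left(\frac{28}{15} - \frac{29}{18}\right)} 4 - 20 = \sqrt{-62 + \frac{23}{90}} \cdot 4 - 20 = \sqrt{- \frac{5557}{90}} \cdot 4 - 20 = \frac{i \sqrt{55570}}{30} \cdot 4 - 20 = \frac{2 i \sqrt{55570}}{15} - 20 = -20 + \frac{2 i \sqrt{55570}}{15}$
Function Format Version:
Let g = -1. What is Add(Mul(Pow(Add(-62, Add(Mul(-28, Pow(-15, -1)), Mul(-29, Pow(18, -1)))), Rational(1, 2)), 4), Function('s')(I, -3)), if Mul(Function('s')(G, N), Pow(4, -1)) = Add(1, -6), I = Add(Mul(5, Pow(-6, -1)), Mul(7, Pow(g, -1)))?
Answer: Add(-20, Mul(Rational(2, 15), I, Pow(55570, Rational(1, 2)))) ≈ Add(-20.000, Mul(31.431, I))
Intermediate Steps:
I = Rational(-47, 6) (I = Add(Mul(5, Pow(-6, -1)), Mul(7, Pow(-1, -1))) = Add(Mul(5, Rational(-1, 6)), Mul(7, -1)) = Add(Rational(-5, 6), -7) = Rational(-47, 6) ≈ -7.8333)
Function('s')(G, N) = -20 (Function('s')(G, N) = Mul(4, Add(1, -6)) = Mul(4, -5) = -20)
Add(Mul(Pow(Add(-62, Add(Mul(-28, Pow(-15, -1)), Mul(-29, Pow(18, -1)))), Rational(1, 2)), 4), Function('s')(I, -3)) = Add(Mul(Pow(Add(-62, Add(Mul(-28, Pow(-15, -1)), Mul(-29, Pow(18, -1)))), Rational(1, 2)), 4), -20) = Add(Mul(Pow(Add(-62, Add(Mul(-28, Rational(-1, 15)), Mul(-29, Rational(1, 18)))), Rational(1, 2)), 4), -20) = Add(Mul(Pow(Add(-62, Add(Rational(28, 15), Rational(-29, 18))), Rational(1, 2)), 4), -20) = Add(Mul(Pow(Add(-62, Rational(23, 90)), Rational(1, 2)), 4), -20) = Add(Mul(Pow(Rational(-5557, 90), Rational(1, 2)), 4), -20) = Add(Mul(Mul(Rational(1, 30), I, Pow(55570, Rational(1, 2))), 4), -20) = Add(Mul(Rational(2, 15), I, Pow(55570, Rational(1, 2))), -20) = Add(-20, Mul(Rational(2, 15), I, Pow(55570, Rational(1, 2))))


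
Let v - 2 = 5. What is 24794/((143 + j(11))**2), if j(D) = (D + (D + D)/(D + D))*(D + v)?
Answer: 24794/128881 ≈ 0.19238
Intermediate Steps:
v = 7 (v = 2 + 5 = 7)
j(D) = (1 + D)*(7 + D) (j(D) = (D + (D + D)/(D + D))*(D + 7) = (D + (2*D)/((2*D)))*(7 + D) = (D + (2*D)*(1/(2*D)))*(7 + D) = (D + 1)*(7 + D) = (1 + D)*(7 + D))
24794/((143 + j(11))**2) = 24794/((143 + (7 + 11**2 + 8*11))**2) = 24794/((143 + (7 + 121 + 88))**2) = 24794/((143 + 216)**2) = 24794/(359**2) = 24794/128881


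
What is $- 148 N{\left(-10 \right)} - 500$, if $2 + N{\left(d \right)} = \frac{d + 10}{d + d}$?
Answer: $-204$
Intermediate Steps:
$N{\left(d \right)} = -2 + \frac{10 + d}{2 d}$ ($N{\left(d \right)} = -2 + \frac{d + 10}{d + d} = -2 + \frac{10 + d}{2 d}$)
$- 148 N{\left(-10 \right)} - 500 = - 148 \left(- \frac{3}{2} + \frac{5}{-10}\right) - 500 = - 148 \left(- \frac{3}{2} + 5 \left(- \frac{1}{10}\right)\right) - 500 = - 148 \left(- \frac{3}{2} - \frac{1}{2}\right) - 500 = \left(-148\right) \left(-2\right) - 500 = 296 - 500 = -204$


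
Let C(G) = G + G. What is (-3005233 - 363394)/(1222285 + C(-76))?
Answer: -3368627/1222133 ≈ -2.7564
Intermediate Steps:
C(G) = 2*G
(-3005233 - 363394)/(1222285 + C(-76)) = (-3005233 - 363394)/(1222285 + 2*(-76)) = -3368627/(1222285 - 152) = -3368627/1222133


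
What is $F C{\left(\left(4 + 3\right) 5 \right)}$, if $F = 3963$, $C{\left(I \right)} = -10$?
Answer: $-39630$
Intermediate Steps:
$F C{\left(\left(4 + 3\right) 5 \right)} = 3963 \left(-10\right) = -39630$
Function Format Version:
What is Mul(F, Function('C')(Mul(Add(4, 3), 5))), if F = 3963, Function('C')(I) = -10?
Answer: -39630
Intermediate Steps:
Mul(F, Function('C')(Mul(Add(4, 3), 5))) = Mul(3963, -10) = -39630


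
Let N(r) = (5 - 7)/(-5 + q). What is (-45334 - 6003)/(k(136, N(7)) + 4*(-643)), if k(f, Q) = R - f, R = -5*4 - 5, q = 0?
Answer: 51337/2733 ≈ 18.784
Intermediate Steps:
R = -25 (R = -20 - 5 = -25)
N(r) = ⅖ (N(r) = (5 - 7)/(-5 + 0) = -2/(-5) = -2*(-⅕) = ⅖)
k(f, Q) = -25 - f
(-45334 - 6003)/(k(136, N(7)) + 4*(-643)) = (-45334 - 6003)/((-25 - 1*136) + 4*(-643)) = -51337/((-25 - 136) - 2572) = -51337/(-161 - 2572) = -51337/(-2733) = -51337*(-1/2733) = 51337/2733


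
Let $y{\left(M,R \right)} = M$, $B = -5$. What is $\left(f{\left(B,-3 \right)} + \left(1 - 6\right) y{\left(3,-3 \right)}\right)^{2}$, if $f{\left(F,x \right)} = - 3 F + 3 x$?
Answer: $81$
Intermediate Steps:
$\left(f{\left(B,-3 \right)} + \left(1 - 6\right) y{\left(3,-3 \right)}\right)^{2} = \left(\left(\left(-3\right) \left(-5\right) + 3 \left(-3\right)\right) + \left(1 - 6\right) 3\right)^{2} = \left(\left(15 - 9\right) - 15\right)^{2} = \left(6 - 15\right)^{2} = \left(-9\right)^{2} = 81$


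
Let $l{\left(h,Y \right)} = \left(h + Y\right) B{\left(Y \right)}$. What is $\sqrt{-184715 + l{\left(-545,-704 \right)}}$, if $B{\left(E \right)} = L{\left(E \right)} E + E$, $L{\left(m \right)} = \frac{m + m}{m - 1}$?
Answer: $\frac{\sqrt{1218048502965}}{705} \approx 1565.5$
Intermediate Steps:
$L{\left(m \right)} = \frac{2 m}{-1 + m}$
$B{\left(E \right)} = E + \frac{2 E^{2}}{-1 + E}$ ($B{\left(E \right)} = \frac{2 E}{-1 + E} E + E = \frac{2 E^{2}}{-1 + E} + E = E + \frac{2 E^{2}}{-1 + E}$)
$l{\left(h,Y \right)} = \frac{Y \left(-1 + 3 Y\right) \left(Y + h\right)}{-1 + Y}$ ($l{\left(h,Y \right)} = \left(h + Y\right) \frac{Y \left(-1 + 3 Y\right)}{-1 + Y} = \left(Y + h\right) \frac{Y \left(-1 + 3 Y\right)}{-1 + Y} = \frac{Y \left(-1 + 3 Y\right) \left(Y + h\right)}{-1 + Y}$)
$\sqrt{-184715 + l{\left(-545,-704 \right)}} = \sqrt{-184715 - \frac{704 \left(-1 + 3 \left(-704\right)\right) \left(-704 - 545\right)}{-1 - 704}} = \sqrt{-184715 - 704 \frac{1}{-705} \left(-1 - 2112\right) \left(-1249\right)} = \sqrt{-184715 - \left(- \frac{704}{705}\right) \left(-2113\right) \left(-1249\right)} = \sqrt{-184715 + \frac{1857952448}{705}} = \sqrt{\frac{1727728373}{705}} = \frac{\sqrt{1218048502965}}{705}$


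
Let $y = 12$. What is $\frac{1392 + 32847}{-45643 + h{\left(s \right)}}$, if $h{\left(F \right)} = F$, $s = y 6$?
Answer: $- \frac{34239}{45571} \approx -0.75133$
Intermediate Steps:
$s = 72$ ($s = 12 \cdot 6 = 72$)
$\frac{1392 + 32847}{-45643 + h{\left(s \right)}} = \frac{1392 + 32847}{-45643 + 72} = \frac{34239}{-45571} = 34239 \left(- \frac{1}{45571}\right) = - \frac{34239}{45571}$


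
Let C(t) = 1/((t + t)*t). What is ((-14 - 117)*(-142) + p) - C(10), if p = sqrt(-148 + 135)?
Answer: 3720399/200 + I*sqrt(13) ≈ 18602.0 + 3.6056*I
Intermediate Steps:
p = I*sqrt(13) (p = sqrt(-13) = I*sqrt(13) ≈ 3.6056*I)
C(t) = 1/(2*t**2) (C(t) = 1/((2*t)*t) = 1/(2*t**2))
((-14 - 117)*(-142) + p) - C(10) = ((-14 - 117)*(-142) + I*sqrt(13)) - 1/(2*10**2) = (-131*(-142) + I*sqrt(13)) - 1/(2*100) = (18602 + I*sqrt(13)) - 1*1/200 = (18602 + I*sqrt(13)) - 1/200 = 3720399/200 + I*sqrt(13)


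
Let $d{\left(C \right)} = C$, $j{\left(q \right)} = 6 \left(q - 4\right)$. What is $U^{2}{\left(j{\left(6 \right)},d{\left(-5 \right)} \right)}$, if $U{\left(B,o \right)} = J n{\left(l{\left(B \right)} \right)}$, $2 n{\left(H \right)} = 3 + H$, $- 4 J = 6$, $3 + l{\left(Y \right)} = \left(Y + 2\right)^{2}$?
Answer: $21609$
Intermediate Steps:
$l{\left(Y \right)} = -3 + \left(2 + Y\right)^{2}$ ($l{\left(Y \right)} = -3 + \left(Y + 2\right)^{2} = -3 + \left(2 + Y\right)^{2}$)
$J = - \frac{3}{2}$ ($J = \left(- \frac{1}{4}\right) 6 = - \frac{3}{2} \approx -1.5$)
$j{\left(q \right)} = -24 + 6 q$ ($j{\left(q \right)} = 6 \left(-4 + q\right) = -24 + 6 q$)
$n{\left(H \right)} = \frac{3}{2} + \frac{H}{2}$ ($n{\left(H \right)} = \frac{3 + H}{2} = \frac{3}{2} + \frac{H}{2}$)
$U{\left(B,o \right)} = - \frac{3 \left(2 + B\right)^{2}}{4}$ ($U{\left(B,o \right)} = - \frac{3 \left(\frac{3}{2} + \frac{-3 + \left(2 + B\right)^{2}}{2}\right)}{2} = - \frac{3 \left(\frac{3}{2} + \left(- \frac{3}{2} + \frac{\left(2 + B\right)^{2}}{2}\right)\right)}{2} = - \frac{3 \frac{\left(2 + B\right)^{2}}{2}}{2} = - \frac{3 \left(2 + B\right)^{2}}{4}$)
$U^{2}{\left(j{\left(6 \right)},d{\left(-5 \right)} \right)} = \left(- \frac{3 \left(2 + \left(-24 + 6 \cdot 6\right)\right)^{2}}{4}\right)^{2} = \left(- \frac{3 \left(2 + \left(-24 + 36\right)\right)^{2}}{4}\right)^{2} = \left(- \frac{3 \left(2 + 12\right)^{2}}{4}\right)^{2} = \left(- \frac{3 \cdot 14^{2}}{4}\right)^{2} = \left(\left(- \frac{3}{4}\right) 196\right)^{2} = \left(-147\right)^{2} = 21609$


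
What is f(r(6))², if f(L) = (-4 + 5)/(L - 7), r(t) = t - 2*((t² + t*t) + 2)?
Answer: 1/22201 ≈ 4.5043e-5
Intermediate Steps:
r(t) = -4 + t - 4*t² (r(t) = t - 2*((t² + t²) + 2) = t - 2*(2*t² + 2) = t - 2*(2 + 2*t²) = t + (-4 - 4*t²) = -4 + t - 4*t²)
f(L) = 1/(-7 + L)
f(r(6))² = (1/(-7 + (-4 + 6 - 4*6²)))² = (1/(-7 + (-4 + 6 - 4*36)))² = (1/(-7 + (-4 + 6 - 144)))² = (1/(-7 - 142))² = (1/(-149))² = (-1/149)² = 1/22201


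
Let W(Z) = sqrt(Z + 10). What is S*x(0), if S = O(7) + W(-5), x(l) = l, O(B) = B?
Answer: 0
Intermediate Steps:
W(Z) = sqrt(10 + Z)
S = 7 + sqrt(5) (S = 7 + sqrt(10 - 5) = 7 + sqrt(5) ≈ 9.2361)
S*x(0) = (7 + sqrt(5))*0 = 0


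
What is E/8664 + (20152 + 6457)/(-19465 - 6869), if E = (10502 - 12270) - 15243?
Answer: -541075/181944 ≈ -2.9739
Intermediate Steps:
E = -17011 (E = -1768 - 15243 = -17011)
E/8664 + (20152 + 6457)/(-19465 - 6869) = -17011/8664 + (20152 + 6457)/(-19465 - 6869) = -17011*1/8664 + 26609/(-26334) = -17011/8664 + 26609*(-1/26334) = -17011/8664 - 2419/2394 = -541075/181944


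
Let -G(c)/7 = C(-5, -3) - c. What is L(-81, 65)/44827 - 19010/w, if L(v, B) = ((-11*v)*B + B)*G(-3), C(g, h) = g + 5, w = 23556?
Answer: -14766737875/527972406 ≈ -27.969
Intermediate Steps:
C(g, h) = 5 + g
G(c) = 7*c (G(c) = -7*((5 - 5) - c) = -7*(0 - c) = -(-7)*c = 7*c)
L(v, B) = -21*B + 231*B*v (L(v, B) = ((-11*v)*B + B)*(7*(-3)) = (-11*B*v + B)*(-21) = (B - 11*B*v)*(-21) = -21*B + 231*B*v)
L(-81, 65)/44827 - 19010/w = (21*65*(-1 + 11*(-81)))/44827 - 19010/23556 = (21*65*(-1 - 891))*(1/44827) - 19010*1/23556 = (21*65*(-892))*(1/44827) - 9505/11778 = -1217580*1/44827 - 9505/11778 = -1217580/44827 - 9505/11778 = -14766737875/527972406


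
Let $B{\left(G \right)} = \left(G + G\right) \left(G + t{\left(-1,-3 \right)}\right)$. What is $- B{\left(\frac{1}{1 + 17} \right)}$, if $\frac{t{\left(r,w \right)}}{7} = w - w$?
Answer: $- \frac{1}{162} \approx -0.0061728$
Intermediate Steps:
$t{\left(r,w \right)} = 0$ ($t{\left(r,w \right)} = 7 \left(w - w\right) = 7 \cdot 0 = 0$)
$B{\left(G \right)} = 2 G^{2}$ ($B{\left(G \right)} = \left(G + G\right) \left(G + 0\right) = 2 G G = 2 G^{2}$)
$- B{\left(\frac{1}{1 + 17} \right)} = - 2 \left(\frac{1}{1 + 17}\right)^{2} = - 2 \left(\frac{1}{18}\right)^{2} = - \frac{2}{324} = \left(-1\right) \frac{1}{162} = - \frac{1}{162}$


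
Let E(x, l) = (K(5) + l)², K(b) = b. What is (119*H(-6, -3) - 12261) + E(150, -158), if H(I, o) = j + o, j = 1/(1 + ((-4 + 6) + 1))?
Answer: 43283/4 ≈ 10821.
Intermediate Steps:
E(x, l) = (5 + l)²
j = ¼ (j = 1/(1 + (2 + 1)) = 1/(1 + 3) = 1/4 = ¼ ≈ 0.25000)
H(I, o) = ¼ + o
(119*H(-6, -3) - 12261) + E(150, -158) = (119*(¼ - 3) - 12261) + (5 - 158)² = (119*(-11/4) - 12261) + (-153)² = (-1309/4 - 12261) + 23409 = -50353/4 + 23409 = 43283/4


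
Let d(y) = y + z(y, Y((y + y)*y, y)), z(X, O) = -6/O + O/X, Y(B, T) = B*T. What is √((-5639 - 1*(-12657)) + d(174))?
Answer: √6899622345158/10092 ≈ 260.28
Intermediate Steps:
d(y) = y - 3/y³ + 2*y² (d(y) = y + (-6*1/(y²*(y + y)) + (((y + y)*y)*y)/y) = y + (-6*1/(2*y³) + (((2*y)*y)*y)/y) = y + (-6*1/(2*y³) + ((2*y²)*y)/y) = y + (-6*1/(2*y³) + (2*y³)/y) = y + (-3/y³ + 2*y²) = y - 3/y³ + 2*y²)
√((-5639 - 1*(-12657)) + d(174)) = √((-5639 - 1*(-12657)) + (174 - 3/174³ + 2*174²)) = √((-5639 + 12657) + (174 - 3*1/5268024 + 2*30276)) = √(7018 + (174 - 1/1756008 + 60552)) = √(7018 + 106635341807/1756008) = √(118959005951/1756008) = √6899622345158/10092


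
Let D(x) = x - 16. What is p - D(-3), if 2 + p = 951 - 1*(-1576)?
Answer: 2544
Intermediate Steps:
p = 2525 (p = -2 + (951 - 1*(-1576)) = -2 + (951 + 1576) = -2 + 2527 = 2525)
D(x) = -16 + x
p - D(-3) = 2525 - (-16 - 3) = 2525 - 1*(-19) = 2525 + 19 = 2544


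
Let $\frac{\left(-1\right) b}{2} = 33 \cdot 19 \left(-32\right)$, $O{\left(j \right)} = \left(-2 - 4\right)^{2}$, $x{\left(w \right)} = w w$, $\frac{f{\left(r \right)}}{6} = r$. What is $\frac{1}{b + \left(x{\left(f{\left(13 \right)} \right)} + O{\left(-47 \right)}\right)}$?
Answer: $\frac{1}{46248} \approx 2.1623 \cdot 10^{-5}$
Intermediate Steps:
$f{\left(r \right)} = 6 r$
$x{\left(w \right)} = w^{2}$
$O{\left(j \right)} = 36$ ($O{\left(j \right)} = \left(-6\right)^{2} = 36$)
$b = 40128$ ($b = - 2 \cdot 33 \cdot 19 \left(-32\right) = - 2 \cdot 627 \left(-32\right) = \left(-2\right) \left(-20064\right) = 40128$)
$\frac{1}{b + \left(x{\left(f{\left(13 \right)} \right)} + O{\left(-47 \right)}\right)} = \frac{1}{40128 + \left(\left(6 \cdot 13\right)^{2} + 36\right)} = \frac{1}{40128 + \left(78^{2} + 36\right)} = \frac{1}{40128 + \left(6084 + 36\right)} = \frac{1}{40128 + 6120} = \frac{1}{46248}$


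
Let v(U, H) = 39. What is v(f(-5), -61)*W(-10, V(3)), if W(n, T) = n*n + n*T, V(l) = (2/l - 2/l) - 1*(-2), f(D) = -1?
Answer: 3120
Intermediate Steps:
V(l) = 2 (V(l) = 0 + 2 = 2)
W(n, T) = n² + T*n
v(f(-5), -61)*W(-10, V(3)) = 39*(-10*(2 - 10)) = 39*(-10*(-8)) = 39*80 = 3120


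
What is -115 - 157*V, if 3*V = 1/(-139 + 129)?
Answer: -3293/30 ≈ -109.77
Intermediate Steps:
V = -1/30 (V = 1/(3*(-139 + 129)) = (⅓)/(-10) = (⅓)*(-⅒) = -1/30 ≈ -0.033333)
-115 - 157*V = -115 - 157*(-1/30) = -115 + 157/30 = -3293/30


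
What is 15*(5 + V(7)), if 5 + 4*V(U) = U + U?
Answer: 435/4 ≈ 108.75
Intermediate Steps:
V(U) = -5/4 + U/2 (V(U) = -5/4 + (U + U)/4 = -5/4 + (2*U)/4 = -5/4 + U/2)
15*(5 + V(7)) = 15*(5 + (-5/4 + (½)*7)) = 15*(5 + (-5/4 + 7/2)) = 15*(5 + 9/4) = 15*(29/4) = 435/4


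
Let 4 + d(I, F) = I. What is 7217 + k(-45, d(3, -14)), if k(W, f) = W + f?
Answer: 7171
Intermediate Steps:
d(I, F) = -4 + I
7217 + k(-45, d(3, -14)) = 7217 + (-45 + (-4 + 3)) = 7217 + (-45 - 1) = 7217 - 46 = 7171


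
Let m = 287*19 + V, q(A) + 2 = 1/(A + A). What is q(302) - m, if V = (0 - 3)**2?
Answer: -3300255/604 ≈ -5464.0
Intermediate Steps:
V = 9 (V = (-3)**2 = 9)
q(A) = -2 + 1/(2*A) (q(A) = -2 + 1/(A + A) = -2 + 1/(2*A))
m = 5462 (m = 287*19 + 9 = 5453 + 9 = 5462)
q(302) - m = (-2 + (1/2)/302) - 1*5462 = (-2 + (1/2)*(1/302)) - 5462 = (-2 + 1/604) - 5462 = -1207/604 - 5462 = -3300255/604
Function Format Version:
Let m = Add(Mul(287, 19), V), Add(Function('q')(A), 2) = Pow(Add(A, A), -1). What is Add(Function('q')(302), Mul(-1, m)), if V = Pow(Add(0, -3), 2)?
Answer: Rational(-3300255, 604) ≈ -5464.0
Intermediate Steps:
V = 9 (V = Pow(-3, 2) = 9)
Function('q')(A) = Add(-2, Mul(Rational(1, 2), Pow(A, -1))) (Function('q')(A) = Add(-2, Pow(Add(A, A), -1)) = Add(-2, Pow(Mul(2, A), -1)) = Add(-2, Mul(Rational(1, 2), Pow(A, -1))))
m = 5462 (m = Add(Mul(287, 19), 9) = Add(5453, 9) = 5462)
Add(Function('q')(302), Mul(-1, m)) = Add(Add(-2, Mul(Rational(1, 2), Pow(302, -1))), Mul(-1, 5462)) = Add(Add(-2, Mul(Rational(1, 2), Rational(1, 302))), -5462) = Add(Add(-2, Rational(1, 604)), -5462) = Add(Rational(-1207, 604), -5462) = Rational(-3300255, 604)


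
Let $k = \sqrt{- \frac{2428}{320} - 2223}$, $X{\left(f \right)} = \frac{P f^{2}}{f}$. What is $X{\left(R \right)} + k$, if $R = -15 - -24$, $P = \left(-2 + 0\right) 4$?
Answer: $-72 + \frac{i \sqrt{892235}}{20} \approx -72.0 + 47.229 i$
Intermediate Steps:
$P = -8$ ($P = \left(-2\right) 4 = -8$)
$R = 9$ ($R = -15 + 24 = 9$)
$X{\left(f \right)} = - 8 f$ ($X{\left(f \right)} = \frac{\left(-8\right) f^{2}}{f} = - 8 f$)
$k = \frac{i \sqrt{892235}}{20}$ ($k = \sqrt{\left(-2428\right) \frac{1}{320} - 2223} = \sqrt{- \frac{607}{80} - 2223} = \sqrt{- \frac{178447}{80}} = \frac{i \sqrt{892235}}{20} \approx 47.229 i$)
$X{\left(R \right)} + k = \left(-8\right) 9 + \frac{i \sqrt{892235}}{20} = -72 + \frac{i \sqrt{892235}}{20}$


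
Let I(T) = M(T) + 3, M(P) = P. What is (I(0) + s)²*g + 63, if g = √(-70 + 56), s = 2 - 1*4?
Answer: 63 + I*√14 ≈ 63.0 + 3.7417*I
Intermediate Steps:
s = -2 (s = 2 - 4 = -2)
g = I*√14 (g = √(-14) = I*√14 ≈ 3.7417*I)
I(T) = 3 + T (I(T) = T + 3 = 3 + T)
(I(0) + s)²*g + 63 = ((3 + 0) - 2)²*(I*√14) + 63 = (3 - 2)²*(I*√14) + 63 = 1²*(I*√14) + 63 = 1*(I*√14) + 63 = I*√14 + 63 = 63 + I*√14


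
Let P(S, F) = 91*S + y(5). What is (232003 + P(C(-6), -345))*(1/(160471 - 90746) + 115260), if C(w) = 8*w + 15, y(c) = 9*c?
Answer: 368144188877309/13945 ≈ 2.6400e+10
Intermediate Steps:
C(w) = 15 + 8*w
P(S, F) = 45 + 91*S (P(S, F) = 91*S + 9*5 = 91*S + 45 = 45 + 91*S)
(232003 + P(C(-6), -345))*(1/(160471 - 90746) + 115260) = (232003 + (45 + 91*(15 + 8*(-6))))*(1/(160471 - 90746) + 115260) = (232003 + (45 + 91*(15 - 48)))*(1/69725 + 115260) = (232003 + (45 + 91*(-33)))*(1/69725 + 115260) = (232003 + (45 - 3003))*(8036503501/69725) = (232003 - 2958)*(8036503501/69725) = 229045*(8036503501/69725) = 368144188877309/13945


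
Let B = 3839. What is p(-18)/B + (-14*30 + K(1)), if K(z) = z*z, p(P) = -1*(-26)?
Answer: -1608515/3839 ≈ -418.99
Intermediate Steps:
p(P) = 26
K(z) = z²
p(-18)/B + (-14*30 + K(1)) = 26/3839 + (-14*30 + 1²) = 26*(1/3839) + (-420 + 1) = 26/3839 - 419 = -1608515/3839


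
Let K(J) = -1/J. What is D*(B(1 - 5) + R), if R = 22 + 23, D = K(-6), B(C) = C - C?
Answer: 15/2 ≈ 7.5000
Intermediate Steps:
B(C) = 0
D = 1/6 (D = -1/(-6) = -1*(-1/6) = 1/6 ≈ 0.16667)
R = 45
D*(B(1 - 5) + R) = (0 + 45)/6 = (1/6)*45 = 15/2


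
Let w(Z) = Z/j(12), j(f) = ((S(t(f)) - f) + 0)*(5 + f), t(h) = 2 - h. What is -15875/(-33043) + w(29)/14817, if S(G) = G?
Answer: 87971275003/183109700994 ≈ 0.48043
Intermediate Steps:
j(f) = (2 - 2*f)*(5 + f) (j(f) = (((2 - f) - f) + 0)*(5 + f) = ((2 - 2*f) + 0)*(5 + f) = (2 - 2*f)*(5 + f))
w(Z) = -Z/374 (w(Z) = Z/(10 - 8*12 - 2*12**2) = Z/(10 - 96 - 2*144) = Z/(10 - 96 - 288) = Z/(-374) = Z*(-1/374) = -Z/374)
-15875/(-33043) + w(29)/14817 = -15875/(-33043) - 1/374*29/14817 = -15875*(-1/33043) - 29/374*1/14817 = 15875/33043 - 29/5541558 = 87971275003/183109700994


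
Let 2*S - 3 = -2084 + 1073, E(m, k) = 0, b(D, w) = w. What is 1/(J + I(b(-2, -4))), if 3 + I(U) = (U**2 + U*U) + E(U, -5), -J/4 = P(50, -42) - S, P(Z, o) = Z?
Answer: -1/2187 ≈ -0.00045725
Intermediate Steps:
S = -504 (S = 3/2 + (-2084 + 1073)/2 = 3/2 + (1/2)*(-1011) = 3/2 - 1011/2 = -504)
J = -2216 (J = -4*(50 - 1*(-504)) = -4*(50 + 504) = -4*554 = -2216)
I(U) = -3 + 2*U**2 (I(U) = -3 + ((U**2 + U*U) + 0) = -3 + ((U**2 + U**2) + 0) = -3 + (2*U**2 + 0) = -3 + 2*U**2)
1/(J + I(b(-2, -4))) = 1/(-2216 + (-3 + 2*(-4)**2)) = 1/(-2216 + (-3 + 2*16)) = 1/(-2216 + (-3 + 32)) = 1/(-2216 + 29) = 1/(-2187) = -1/2187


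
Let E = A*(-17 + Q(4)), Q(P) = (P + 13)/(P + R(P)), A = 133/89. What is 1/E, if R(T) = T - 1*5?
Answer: -267/4522 ≈ -0.059045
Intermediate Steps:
R(T) = -5 + T (R(T) = T - 5 = -5 + T)
A = 133/89 (A = 133*(1/89) = 133/89 ≈ 1.4944)
Q(P) = (13 + P)/(-5 + 2*P) (Q(P) = (P + 13)/(P + (-5 + P)) = (13 + P)/(-5 + 2*P))
E = -4522/267 (E = 133*(-17 + (13 + 4)/(-5 + 2*4))/89 = 133*(-17 + 17/(-5 + 8))/89 = 133*(-17 + 17/3)/89 = (133/89)*(-34/3) = -4522/267 ≈ -16.936)
1/E = 1/(-4522/267) = -267/4522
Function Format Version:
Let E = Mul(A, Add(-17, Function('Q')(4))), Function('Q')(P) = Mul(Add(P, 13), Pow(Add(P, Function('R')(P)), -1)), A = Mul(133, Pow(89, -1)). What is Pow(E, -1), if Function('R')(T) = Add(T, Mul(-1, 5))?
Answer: Rational(-267, 4522) ≈ -0.059045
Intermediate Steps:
Function('R')(T) = Add(-5, T) (Function('R')(T) = Add(T, -5) = Add(-5, T))
A = Rational(133, 89) (A = Mul(133, Rational(1, 89)) = Rational(133, 89) ≈ 1.4944)
Function('Q')(P) = Mul(Pow(Add(-5, Mul(2, P)), -1), Add(13, P)) (Function('Q')(P) = Mul(Add(P, 13), Pow(Add(P, Add(-5, P)), -1)) = Mul(Add(13, P), Pow(Add(-5, Mul(2, P)), -1)) = Mul(Pow(Add(-5, Mul(2, P)), -1), Add(13, P)))
E = Rational(-4522, 267) (E = Mul(Rational(133, 89), Add(-17, Mul(Pow(Add(-5, Mul(2, 4)), -1), Add(13, 4)))) = Mul(Rational(133, 89), Add(-17, Mul(Pow(Add(-5, 8), -1), 17))) = Mul(Rational(133, 89), Add(-17, Mul(Pow(3, -1), 17))) = Mul(Rational(133, 89), Add(-17, Mul(Rational(1, 3), 17))) = Mul(Rational(133, 89), Add(-17, Rational(17, 3))) = Mul(Rational(133, 89), Rational(-34, 3)) = Rational(-4522, 267) ≈ -16.936)
Pow(E, -1) = Pow(Rational(-4522, 267), -1) = Rational(-267, 4522)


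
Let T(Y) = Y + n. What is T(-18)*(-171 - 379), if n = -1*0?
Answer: 9900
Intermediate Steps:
n = 0
T(Y) = Y (T(Y) = Y + 0 = Y)
T(-18)*(-171 - 379) = -18*(-171 - 379) = -18*(-550) = 9900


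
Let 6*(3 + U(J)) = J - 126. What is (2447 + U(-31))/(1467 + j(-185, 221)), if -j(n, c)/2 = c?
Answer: 14507/6150 ≈ 2.3589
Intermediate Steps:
U(J) = -24 + J/6 (U(J) = -3 + (J - 126)/6 = -3 + (-126 + J)/6 = -3 + (-21 + J/6) = -24 + J/6)
j(n, c) = -2*c
(2447 + U(-31))/(1467 + j(-185, 221)) = (2447 + (-24 + (1/6)*(-31)))/(1467 - 2*221) = (2447 + (-24 - 31/6))/(1467 - 442) = (2447 - 175/6)/1025 = (14507/6)*(1/1025) = 14507/6150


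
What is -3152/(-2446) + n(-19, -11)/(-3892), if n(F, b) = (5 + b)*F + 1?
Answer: 5993147/4759916 ≈ 1.2591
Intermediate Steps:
n(F, b) = 1 + F*(5 + b) (n(F, b) = F*(5 + b) + 1 = 1 + F*(5 + b))
-3152/(-2446) + n(-19, -11)/(-3892) = -3152/(-2446) + (1 + 5*(-19) - 19*(-11))/(-3892) = -3152*(-1/2446) + (1 - 95 + 209)*(-1/3892) = 1576/1223 + 115*(-1/3892) = 1576/1223 - 115/3892 = 5993147/4759916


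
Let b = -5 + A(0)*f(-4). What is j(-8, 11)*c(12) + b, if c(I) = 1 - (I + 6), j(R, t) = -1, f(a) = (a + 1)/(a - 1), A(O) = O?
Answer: 12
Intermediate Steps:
f(a) = (1 + a)/(-1 + a)
b = -5 (b = -5 + 0*((1 - 4)/(-1 - 4)) = -5 + 0*(-3/(-5)) = -5 + 0*(-⅕*(-3)) = -5 + 0*(⅗) = -5 + 0 = -5)
c(I) = -5 - I (c(I) = 1 - (6 + I) = 1 + (-6 - I) = -5 - I)
j(-8, 11)*c(12) + b = -(-5 - 1*12) - 5 = -(-5 - 12) - 5 = -1*(-17) - 5 = 17 - 5 = 12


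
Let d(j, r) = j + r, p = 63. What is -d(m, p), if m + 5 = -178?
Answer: 120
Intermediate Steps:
m = -183 (m = -5 - 178 = -183)
-d(m, p) = -(-183 + 63) = -1*(-120) = 120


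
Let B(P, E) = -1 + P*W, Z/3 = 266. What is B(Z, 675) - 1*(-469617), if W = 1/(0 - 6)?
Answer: 469483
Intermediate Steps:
Z = 798 (Z = 3*266 = 798)
W = -1/6 (W = 1/(-6) = -1/6 ≈ -0.16667)
B(P, E) = -1 - P/6 (B(P, E) = -1 + P*(-1/6) = -1 - P/6)
B(Z, 675) - 1*(-469617) = (-1 - 1/6*798) - 1*(-469617) = (-1 - 133) + 469617 = -134 + 469617 = 469483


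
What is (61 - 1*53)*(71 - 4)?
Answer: 536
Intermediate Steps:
(61 - 1*53)*(71 - 4) = (61 - 53)*67 = 8*67 = 536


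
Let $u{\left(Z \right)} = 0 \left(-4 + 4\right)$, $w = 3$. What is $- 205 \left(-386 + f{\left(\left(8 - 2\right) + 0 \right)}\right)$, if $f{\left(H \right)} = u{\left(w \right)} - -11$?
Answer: $76875$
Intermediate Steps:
$u{\left(Z \right)} = 0$ ($u{\left(Z \right)} = 0 \cdot 0 = 0$)
$f{\left(H \right)} = 11$ ($f{\left(H \right)} = 0 - -11 = 0 + 11 = 11$)
$- 205 \left(-386 + f{\left(\left(8 - 2\right) + 0 \right)}\right) = - 205 \left(-386 + 11\right) = \left(-205\right) \left(-375\right) = 76875$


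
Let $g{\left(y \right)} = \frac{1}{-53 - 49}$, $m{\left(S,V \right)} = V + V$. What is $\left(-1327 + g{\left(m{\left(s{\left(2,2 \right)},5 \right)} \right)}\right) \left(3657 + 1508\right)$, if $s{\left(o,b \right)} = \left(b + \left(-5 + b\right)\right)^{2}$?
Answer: $- \frac{699108575}{102} \approx -6.854 \cdot 10^{6}$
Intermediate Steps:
$s{\left(o,b \right)} = \left(-5 + 2 b\right)^{2}$
$m{\left(S,V \right)} = 2 V$
$g{\left(y \right)} = - \frac{1}{102}$ ($g{\left(y \right)} = \frac{1}{-102} = - \frac{1}{102}$)
$\left(-1327 + g{\left(m{\left(s{\left(2,2 \right)},5 \right)} \right)}\right) \left(3657 + 1508\right) = \left(-1327 - \frac{1}{102}\right) \left(3657 + 1508\right) = \left(- \frac{135355}{102}\right) 5165 = - \frac{699108575}{102}$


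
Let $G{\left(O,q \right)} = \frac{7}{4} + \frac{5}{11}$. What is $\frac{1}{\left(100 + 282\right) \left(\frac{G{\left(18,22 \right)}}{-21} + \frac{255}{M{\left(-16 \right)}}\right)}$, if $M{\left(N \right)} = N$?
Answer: $- \frac{1848}{11324963} \approx -0.00016318$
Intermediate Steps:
$G{\left(O,q \right)} = \frac{97}{44}$ ($G{\left(O,q \right)} = 7 \cdot \frac{1}{4} + 5 \cdot \frac{1}{11} = \frac{7}{4} + \frac{5}{11} = \frac{97}{44}$)
$\frac{1}{\left(100 + 282\right) \left(\frac{G{\left(18,22 \right)}}{-21} + \frac{255}{M{\left(-16 \right)}}\right)} = \frac{1}{\left(100 + 282\right) \left(\frac{97}{44 \left(-21\right)} + \frac{255}{-16}\right)} = \frac{1}{382 \left(\frac{97}{44} \left(- \frac{1}{21}\right) + 255 \left(- \frac{1}{16}\right)\right)} = \frac{1}{382 \left(- \frac{97}{924} - \frac{255}{16}\right)} = \frac{1}{382 \left(- \frac{59293}{3696}\right)} = \frac{1}{382} \left(- \frac{3696}{59293}\right) = - \frac{1848}{11324963}$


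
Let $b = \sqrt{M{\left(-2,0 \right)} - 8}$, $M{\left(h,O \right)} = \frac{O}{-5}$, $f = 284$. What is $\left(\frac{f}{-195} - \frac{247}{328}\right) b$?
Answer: $- \frac{141317 i \sqrt{2}}{31980} \approx - 6.2493 i$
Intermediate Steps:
$M{\left(h,O \right)} = - \frac{O}{5}$ ($M{\left(h,O \right)} = O \left(- \frac{1}{5}\right) = - \frac{O}{5}$)
$b = 2 i \sqrt{2}$ ($b = \sqrt{\left(- \frac{1}{5}\right) 0 - 8} = \sqrt{0 - 8} = \sqrt{-8} = 2 i \sqrt{2} \approx 2.8284 i$)
$\left(\frac{f}{-195} - \frac{247}{328}\right) b = \left(\frac{284}{-195} - \frac{247}{328}\right) 2 i \sqrt{2} = \left(284 \left(- \frac{1}{195}\right) - \frac{247}{328}\right) 2 i \sqrt{2} = \left(- \frac{284}{195} - \frac{247}{328}\right) 2 i \sqrt{2} = - \frac{141317 \cdot 2 i \sqrt{2}}{63960} = - \frac{141317 i \sqrt{2}}{31980}$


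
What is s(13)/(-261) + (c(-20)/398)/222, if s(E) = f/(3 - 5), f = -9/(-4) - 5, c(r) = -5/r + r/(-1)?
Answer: -154939/30747888 ≈ -0.0050390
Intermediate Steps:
c(r) = -r - 5/r (c(r) = -5/r + r*(-1) = -5/r - r = -r - 5/r)
f = -11/4 (f = -9*(-¼) - 5 = 9/4 - 5 = -11/4 ≈ -2.7500)
s(E) = 11/8 (s(E) = -11/(4*(3 - 5)) = -11/4/(-2) = -11/4*(-½) = 11/8)
s(13)/(-261) + (c(-20)/398)/222 = (11/8)/(-261) + ((-1*(-20) - 5/(-20))/398)/222 = (11/8)*(-1/261) + ((20 - 5*(-1/20))*(1/398))*(1/222) = -11/2088 + ((20 + ¼)*(1/398))*(1/222) = -11/2088 + ((81/4)*(1/398))*(1/222) = -11/2088 + (81/1592)*(1/222) = -11/2088 + 27/117808 = -154939/30747888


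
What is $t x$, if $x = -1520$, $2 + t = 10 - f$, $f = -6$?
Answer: $-21280$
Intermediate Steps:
$t = 14$ ($t = -2 + \left(10 - -6\right) = -2 + \left(10 + 6\right) = -2 + 16 = 14$)
$t x = 14 \left(-1520\right) = -21280$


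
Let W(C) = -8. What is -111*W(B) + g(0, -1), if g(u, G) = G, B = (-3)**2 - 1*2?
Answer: 887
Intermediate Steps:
B = 7 (B = 9 - 2 = 7)
-111*W(B) + g(0, -1) = -111*(-8) - 1 = 888 - 1 = 887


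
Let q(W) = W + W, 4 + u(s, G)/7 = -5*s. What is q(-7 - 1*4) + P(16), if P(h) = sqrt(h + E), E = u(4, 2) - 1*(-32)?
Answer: -22 + 2*I*sqrt(30) ≈ -22.0 + 10.954*I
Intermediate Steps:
u(s, G) = -28 - 35*s (u(s, G) = -28 + 7*(-5*s) = -28 - 35*s)
q(W) = 2*W
E = -136 (E = (-28 - 35*4) - 1*(-32) = (-28 - 140) + 32 = -168 + 32 = -136)
P(h) = sqrt(-136 + h) (P(h) = sqrt(h - 136) = sqrt(-136 + h))
q(-7 - 1*4) + P(16) = 2*(-7 - 1*4) + sqrt(-136 + 16) = 2*(-7 - 4) + sqrt(-120) = 2*(-11) + 2*I*sqrt(30) = -22 + 2*I*sqrt(30)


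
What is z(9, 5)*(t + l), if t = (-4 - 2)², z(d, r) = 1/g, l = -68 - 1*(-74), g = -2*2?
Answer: -21/2 ≈ -10.500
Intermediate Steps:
g = -4
l = 6 (l = -68 + 74 = 6)
z(d, r) = -¼ (z(d, r) = 1/(-4) = -¼)
t = 36 (t = (-6)² = 36)
z(9, 5)*(t + l) = -(36 + 6)/4 = -¼*42 = -21/2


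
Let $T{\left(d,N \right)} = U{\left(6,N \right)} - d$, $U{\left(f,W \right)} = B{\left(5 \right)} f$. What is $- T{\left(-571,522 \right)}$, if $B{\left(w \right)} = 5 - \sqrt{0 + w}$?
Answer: $-601 + 6 \sqrt{5} \approx -587.58$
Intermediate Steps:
$B{\left(w \right)} = 5 - \sqrt{w}$
$U{\left(f,W \right)} = f \left(5 - \sqrt{5}\right)$ ($U{\left(f,W \right)} = \left(5 - \sqrt{5}\right) f = f \left(5 - \sqrt{5}\right)$)
$T{\left(d,N \right)} = 30 - d - 6 \sqrt{5}$ ($T{\left(d,N \right)} = 6 \left(5 - \sqrt{5}\right) - d = \left(30 - 6 \sqrt{5}\right) - d = 30 - d - 6 \sqrt{5}$)
$- T{\left(-571,522 \right)} = - (30 - -571 - 6 \sqrt{5}) = - (30 + 571 - 6 \sqrt{5}) = - (601 - 6 \sqrt{5}) = -601 + 6 \sqrt{5}$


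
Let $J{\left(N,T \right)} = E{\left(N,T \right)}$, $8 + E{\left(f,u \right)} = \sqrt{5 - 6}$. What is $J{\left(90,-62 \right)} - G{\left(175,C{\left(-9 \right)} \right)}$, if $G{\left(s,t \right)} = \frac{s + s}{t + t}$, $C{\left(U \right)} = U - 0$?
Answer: $\frac{103}{9} + i \approx 11.444 + 1.0 i$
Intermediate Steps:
$E{\left(f,u \right)} = -8 + i$ ($E{\left(f,u \right)} = -8 + \sqrt{5 - 6} = -8 + \sqrt{-1} = -8 + i$)
$C{\left(U \right)} = U$ ($C{\left(U \right)} = U + 0 = U$)
$J{\left(N,T \right)} = -8 + i$
$G{\left(s,t \right)} = \frac{s}{t}$ ($G{\left(s,t \right)} = \frac{2 s}{2 t} = 2 s \frac{1}{2 t} = \frac{s}{t}$)
$J{\left(90,-62 \right)} - G{\left(175,C{\left(-9 \right)} \right)} = \left(-8 + i\right) - \frac{175}{-9} = \left(-8 + i\right) - 175 \left(- \frac{1}{9}\right) = \left(-8 + i\right) - - \frac{175}{9} = \left(-8 + i\right) + \frac{175}{9} = \frac{103}{9} + i$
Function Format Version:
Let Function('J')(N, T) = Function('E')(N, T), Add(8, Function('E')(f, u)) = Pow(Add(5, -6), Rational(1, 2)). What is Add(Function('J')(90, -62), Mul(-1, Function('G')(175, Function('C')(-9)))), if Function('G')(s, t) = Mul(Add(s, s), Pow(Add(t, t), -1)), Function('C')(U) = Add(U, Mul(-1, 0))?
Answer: Add(Rational(103, 9), I) ≈ Add(11.444, Mul(1.0000, I))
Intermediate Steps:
Function('E')(f, u) = Add(-8, I) (Function('E')(f, u) = Add(-8, Pow(Add(5, -6), Rational(1, 2))) = Add(-8, Pow(-1, Rational(1, 2))) = Add(-8, I))
Function('C')(U) = U (Function('C')(U) = Add(U, 0) = U)
Function('J')(N, T) = Add(-8, I)
Function('G')(s, t) = Mul(s, Pow(t, -1)) (Function('G')(s, t) = Mul(Mul(2, s), Pow(Mul(2, t), -1)) = Mul(Mul(2, s), Mul(Rational(1, 2), Pow(t, -1))) = Mul(s, Pow(t, -1)))
Add(Function('J')(90, -62), Mul(-1, Function('G')(175, Function('C')(-9)))) = Add(Add(-8, I), Mul(-1, Mul(175, Pow(-9, -1)))) = Add(Add(-8, I), Mul(-1, Mul(175, Rational(-1, 9)))) = Add(Add(-8, I), Mul(-1, Rational(-175, 9))) = Add(Add(-8, I), Rational(175, 9)) = Add(Rational(103, 9), I)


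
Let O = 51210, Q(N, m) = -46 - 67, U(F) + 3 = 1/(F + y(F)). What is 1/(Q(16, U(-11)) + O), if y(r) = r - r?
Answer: 1/51097 ≈ 1.9571e-5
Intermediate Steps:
y(r) = 0
U(F) = -3 + 1/F (U(F) = -3 + 1/(F + 0) = -3 + 1/F)
Q(N, m) = -113
1/(Q(16, U(-11)) + O) = 1/(-113 + 51210) = 1/51097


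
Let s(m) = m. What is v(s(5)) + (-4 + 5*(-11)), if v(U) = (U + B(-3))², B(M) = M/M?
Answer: -23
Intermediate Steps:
B(M) = 1
v(U) = (1 + U)² (v(U) = (U + 1)² = (1 + U)²)
v(s(5)) + (-4 + 5*(-11)) = (1 + 5)² + (-4 + 5*(-11)) = 6² + (-4 - 55) = 36 - 59 = -23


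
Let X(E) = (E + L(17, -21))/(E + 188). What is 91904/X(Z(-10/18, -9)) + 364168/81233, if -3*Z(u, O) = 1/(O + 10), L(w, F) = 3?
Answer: 525394612520/81233 ≈ 6.4677e+6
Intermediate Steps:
Z(u, O) = -1/(3*(10 + O)) (Z(u, O) = -1/(3*(O + 10)) = -1/(3*(10 + O)))
X(E) = (3 + E)/(188 + E) (X(E) = (E + 3)/(E + 188) = (3 + E)/(188 + E))
91904/X(Z(-10/18, -9)) + 364168/81233 = 91904/(((3 - 1/(30 + 3*(-9)))/(188 - 1/(30 + 3*(-9))))) + 364168/81233 = 91904/(((3 - 1/(30 - 27))/(188 - 1/(30 - 27)))) + 364168*(1/81233) = 91904/(((3 - 1/3)/(188 - 1/3))) + 364168/81233 = 91904/(((3 - 1*⅓)/(188 - 1*⅓))) + 364168/81233 = 91904/(((3 - ⅓)/(188 - ⅓))) + 364168/81233 = 91904/(((8/3)/(563/3))) + 364168/81233 = 91904/(((3/563)*(8/3))) + 364168/81233 = 91904/(8/563) + 364168/81233 = 91904*(563/8) + 364168/81233 = 6467744 + 364168/81233 = 525394612520/81233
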